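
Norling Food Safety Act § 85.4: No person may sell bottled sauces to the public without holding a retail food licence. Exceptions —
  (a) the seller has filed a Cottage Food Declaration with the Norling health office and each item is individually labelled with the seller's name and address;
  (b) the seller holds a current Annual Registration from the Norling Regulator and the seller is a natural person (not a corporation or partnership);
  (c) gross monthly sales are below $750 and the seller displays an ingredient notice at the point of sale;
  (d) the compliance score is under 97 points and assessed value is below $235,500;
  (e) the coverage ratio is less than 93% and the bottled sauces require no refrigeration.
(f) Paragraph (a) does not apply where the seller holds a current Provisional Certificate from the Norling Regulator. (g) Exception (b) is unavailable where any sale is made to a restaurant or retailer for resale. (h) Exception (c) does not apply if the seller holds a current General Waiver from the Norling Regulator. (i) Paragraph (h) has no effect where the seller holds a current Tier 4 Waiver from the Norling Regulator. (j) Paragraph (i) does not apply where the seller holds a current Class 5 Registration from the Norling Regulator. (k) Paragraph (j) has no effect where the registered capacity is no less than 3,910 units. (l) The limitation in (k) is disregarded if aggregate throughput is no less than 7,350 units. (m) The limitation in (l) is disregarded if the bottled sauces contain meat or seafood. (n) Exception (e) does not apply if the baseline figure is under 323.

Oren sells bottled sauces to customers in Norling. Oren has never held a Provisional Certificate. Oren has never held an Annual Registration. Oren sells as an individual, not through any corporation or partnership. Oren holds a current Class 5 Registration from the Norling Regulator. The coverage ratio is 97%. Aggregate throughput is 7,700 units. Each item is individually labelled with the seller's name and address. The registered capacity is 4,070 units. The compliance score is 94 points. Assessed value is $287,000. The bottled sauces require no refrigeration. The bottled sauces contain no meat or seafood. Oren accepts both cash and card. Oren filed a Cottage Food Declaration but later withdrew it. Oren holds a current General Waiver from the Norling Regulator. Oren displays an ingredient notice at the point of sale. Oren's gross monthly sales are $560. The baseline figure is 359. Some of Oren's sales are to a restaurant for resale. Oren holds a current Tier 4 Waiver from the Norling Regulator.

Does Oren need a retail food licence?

Exception (a) does not apply: the Cottage Food Declaration was withdrawn.
Exception (b) does not apply: there is no Annual Registration in force.
All of (c)'s requirements are met (gross monthly sales are $560, below the $750 limit; an ingredient notice is displayed). But: (h) operates — a current General Waiver is held. (i) would limit (h) — a current Tier 4 Waiver is held — but (j) sets (i) aside: (j) is engaged — a current Class 5 Registration is held. (k) operates (the registered capacity is 4,070 units, meeting the 3,910 units threshold), but is overridden by (l): (l) operates — aggregate throughput is 7,700 units, meeting the 7,350 units threshold. (m) does not operate here (the bottled sauces contain no meat or seafood), so (l) stands. So (c) is unavailable.
Exception (d) does not apply: assessed value is $287,000, not below $235,500.
Exception (e) requires that the coverage ratio is less than 93%; but the coverage ratio is 97%, not less than 93%, so (e) is unavailable.
No exception applies. The general rule governs.

Yes — Oren must hold a retail food licence.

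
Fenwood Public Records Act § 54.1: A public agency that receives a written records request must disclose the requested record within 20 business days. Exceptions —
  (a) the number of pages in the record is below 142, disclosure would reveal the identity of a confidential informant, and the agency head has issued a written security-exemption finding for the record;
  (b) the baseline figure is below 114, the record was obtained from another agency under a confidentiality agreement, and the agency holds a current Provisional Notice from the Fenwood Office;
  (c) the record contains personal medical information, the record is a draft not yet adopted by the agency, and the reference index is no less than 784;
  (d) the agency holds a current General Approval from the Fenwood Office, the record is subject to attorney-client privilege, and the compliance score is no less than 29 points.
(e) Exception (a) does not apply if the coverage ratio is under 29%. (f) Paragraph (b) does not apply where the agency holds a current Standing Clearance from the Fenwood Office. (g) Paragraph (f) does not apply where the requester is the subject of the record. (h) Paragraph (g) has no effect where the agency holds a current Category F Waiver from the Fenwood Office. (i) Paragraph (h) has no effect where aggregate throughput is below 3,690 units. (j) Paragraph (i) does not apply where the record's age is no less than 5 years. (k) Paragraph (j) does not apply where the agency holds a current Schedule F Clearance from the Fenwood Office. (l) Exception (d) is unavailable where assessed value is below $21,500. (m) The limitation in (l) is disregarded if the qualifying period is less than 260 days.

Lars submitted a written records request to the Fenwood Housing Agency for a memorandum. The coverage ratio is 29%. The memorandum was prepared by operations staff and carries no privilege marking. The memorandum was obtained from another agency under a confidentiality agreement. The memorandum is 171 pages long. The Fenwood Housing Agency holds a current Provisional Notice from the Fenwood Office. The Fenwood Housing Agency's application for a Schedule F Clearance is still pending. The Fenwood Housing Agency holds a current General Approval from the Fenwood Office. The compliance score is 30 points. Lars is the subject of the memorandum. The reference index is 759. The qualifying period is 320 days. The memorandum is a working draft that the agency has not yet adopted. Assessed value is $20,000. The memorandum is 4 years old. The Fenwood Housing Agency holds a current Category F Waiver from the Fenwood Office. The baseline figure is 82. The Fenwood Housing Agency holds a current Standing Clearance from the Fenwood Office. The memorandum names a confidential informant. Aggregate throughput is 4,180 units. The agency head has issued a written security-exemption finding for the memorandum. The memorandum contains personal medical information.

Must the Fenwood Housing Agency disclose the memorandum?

Exception (a) requires that the number of pages in the record is below 142; but the number of pages in the record is 171, not below 142, so (a) is unavailable.
Exception (b)'s conditions are all satisfied: the baseline figure is 82, below the 114 limit; the memorandum was obtained under a confidentiality agreement; a current Provisional Notice is held. But applying paragraphs (f)–(k): (f) operates against (b): a current Standing Clearance is held. (g) applies (Lars is the subject of the memorandum), but is set aside by (h): (h) is engaged — a current Category F Waiver is held. (i), which would lift (h), is inapplicable — aggregate throughput is 4,180 units, not below 3,690 units. So (b) is unavailable.
Exception (c) requires that the reference index is no less than 784; but the reference index is 759, short of 784, so (c) is unavailable.
Exception (d) requires that the record is subject to attorney-client privilege; but the memorandum carries no privilege marking, so (d) is unavailable.
No exception displaces § 54.1.

Yes — the Fenwood Housing Agency must disclose the memorandum.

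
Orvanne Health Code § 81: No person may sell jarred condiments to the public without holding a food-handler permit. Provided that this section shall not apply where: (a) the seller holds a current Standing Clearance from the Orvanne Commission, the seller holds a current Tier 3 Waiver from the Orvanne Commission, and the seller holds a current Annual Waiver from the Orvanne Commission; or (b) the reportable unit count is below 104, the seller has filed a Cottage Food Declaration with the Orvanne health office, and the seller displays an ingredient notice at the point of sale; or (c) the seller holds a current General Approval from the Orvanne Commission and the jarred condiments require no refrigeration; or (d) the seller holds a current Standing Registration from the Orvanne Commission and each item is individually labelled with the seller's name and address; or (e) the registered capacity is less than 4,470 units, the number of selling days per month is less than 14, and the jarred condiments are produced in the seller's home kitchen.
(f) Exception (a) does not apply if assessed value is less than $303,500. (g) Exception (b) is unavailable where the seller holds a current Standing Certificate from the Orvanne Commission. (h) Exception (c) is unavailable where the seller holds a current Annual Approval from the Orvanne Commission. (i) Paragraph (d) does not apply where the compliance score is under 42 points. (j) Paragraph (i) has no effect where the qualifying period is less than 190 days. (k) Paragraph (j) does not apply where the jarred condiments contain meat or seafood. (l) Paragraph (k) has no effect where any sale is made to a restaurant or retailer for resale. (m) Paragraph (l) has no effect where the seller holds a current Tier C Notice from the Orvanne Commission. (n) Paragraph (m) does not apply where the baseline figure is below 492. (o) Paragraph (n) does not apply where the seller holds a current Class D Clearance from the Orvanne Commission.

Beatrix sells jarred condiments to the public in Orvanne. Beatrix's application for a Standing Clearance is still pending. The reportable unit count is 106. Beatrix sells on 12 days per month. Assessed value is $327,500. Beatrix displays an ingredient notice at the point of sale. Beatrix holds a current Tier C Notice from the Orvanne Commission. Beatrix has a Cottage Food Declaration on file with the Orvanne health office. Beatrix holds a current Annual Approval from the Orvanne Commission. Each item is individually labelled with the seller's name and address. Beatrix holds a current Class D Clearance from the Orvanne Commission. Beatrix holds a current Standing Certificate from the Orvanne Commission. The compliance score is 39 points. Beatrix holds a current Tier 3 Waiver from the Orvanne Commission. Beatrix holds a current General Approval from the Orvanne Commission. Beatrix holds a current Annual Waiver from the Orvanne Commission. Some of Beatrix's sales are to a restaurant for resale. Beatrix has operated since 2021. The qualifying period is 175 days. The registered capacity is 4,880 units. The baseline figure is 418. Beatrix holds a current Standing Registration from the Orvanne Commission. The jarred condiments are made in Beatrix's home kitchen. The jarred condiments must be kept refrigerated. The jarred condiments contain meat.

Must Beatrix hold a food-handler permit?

Yes — Beatrix must hold a food-handler permit.

Exception (a) fails — no current Standing Clearance is held.
Exception (b) does not apply: the reportable unit count is 106, not below 104.
Exception (c) does not apply: the jarred condiments require refrigeration.
All of (d)'s requirements are met (a current Standing Registration is held; items are individually labelled). But: (i) operates against (d): the compliance score is 39 points, under the 42 points limit. (j) is engaged (the qualifying period is 175 days, less than the 190 days limit), but is overridden by (k): (k) is engaged — the jarred condiments contain meat. (l) applies (some sales are to a restaurant for resale), but is itself disapplied by (m): (m) operates against (l): a current Tier C Notice is held. (n) would limit (m) — the baseline figure is 418, below the 492 limit — but (o) sets (n) aside: (o) operates against (n): a current Class D Clearance is held. So (d) is unavailable.
Exception (e) requires that the registered capacity is less than 4,470 units; but the registered capacity is 4,880 units, not less than 4,470 units, so (e) is unavailable.
No exception displaces § 81.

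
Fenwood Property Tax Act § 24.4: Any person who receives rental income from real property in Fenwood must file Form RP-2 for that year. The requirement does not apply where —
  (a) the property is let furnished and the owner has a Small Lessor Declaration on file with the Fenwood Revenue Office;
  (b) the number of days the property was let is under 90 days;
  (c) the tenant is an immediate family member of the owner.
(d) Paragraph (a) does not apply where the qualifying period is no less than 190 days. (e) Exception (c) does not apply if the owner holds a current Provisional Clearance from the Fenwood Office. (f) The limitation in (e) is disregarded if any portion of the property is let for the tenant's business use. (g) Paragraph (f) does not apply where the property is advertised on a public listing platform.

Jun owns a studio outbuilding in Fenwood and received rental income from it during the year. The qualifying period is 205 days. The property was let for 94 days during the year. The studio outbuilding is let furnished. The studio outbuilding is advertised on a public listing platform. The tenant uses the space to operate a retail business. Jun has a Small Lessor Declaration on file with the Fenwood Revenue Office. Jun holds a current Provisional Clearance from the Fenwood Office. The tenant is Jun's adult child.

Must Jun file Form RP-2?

Yes — Jun must file Form RP-2.

Exception (a)'s conditions are all satisfied: the property is let furnished; a Small Lessor Declaration is on file. However, paragraph (d) must be considered: (d) operates against (a): the qualifying period is 205 days, meeting the 190 days threshold. (a) is therefore removed.
Exception (b) does not apply: the number of days the property was let is 94 days, not under 90 days.
All of (c)'s requirements are met (the tenant is an immediate family member). Turning to paragraphs (e)–(g): (e) applies — a current Provisional Clearance is held. (f) would limit (e) — the space is let for business use — but (g) sets (f) aside: (g) operates — the property is publicly advertised. (c) is therefore removed.
No exception applies. The general rule governs.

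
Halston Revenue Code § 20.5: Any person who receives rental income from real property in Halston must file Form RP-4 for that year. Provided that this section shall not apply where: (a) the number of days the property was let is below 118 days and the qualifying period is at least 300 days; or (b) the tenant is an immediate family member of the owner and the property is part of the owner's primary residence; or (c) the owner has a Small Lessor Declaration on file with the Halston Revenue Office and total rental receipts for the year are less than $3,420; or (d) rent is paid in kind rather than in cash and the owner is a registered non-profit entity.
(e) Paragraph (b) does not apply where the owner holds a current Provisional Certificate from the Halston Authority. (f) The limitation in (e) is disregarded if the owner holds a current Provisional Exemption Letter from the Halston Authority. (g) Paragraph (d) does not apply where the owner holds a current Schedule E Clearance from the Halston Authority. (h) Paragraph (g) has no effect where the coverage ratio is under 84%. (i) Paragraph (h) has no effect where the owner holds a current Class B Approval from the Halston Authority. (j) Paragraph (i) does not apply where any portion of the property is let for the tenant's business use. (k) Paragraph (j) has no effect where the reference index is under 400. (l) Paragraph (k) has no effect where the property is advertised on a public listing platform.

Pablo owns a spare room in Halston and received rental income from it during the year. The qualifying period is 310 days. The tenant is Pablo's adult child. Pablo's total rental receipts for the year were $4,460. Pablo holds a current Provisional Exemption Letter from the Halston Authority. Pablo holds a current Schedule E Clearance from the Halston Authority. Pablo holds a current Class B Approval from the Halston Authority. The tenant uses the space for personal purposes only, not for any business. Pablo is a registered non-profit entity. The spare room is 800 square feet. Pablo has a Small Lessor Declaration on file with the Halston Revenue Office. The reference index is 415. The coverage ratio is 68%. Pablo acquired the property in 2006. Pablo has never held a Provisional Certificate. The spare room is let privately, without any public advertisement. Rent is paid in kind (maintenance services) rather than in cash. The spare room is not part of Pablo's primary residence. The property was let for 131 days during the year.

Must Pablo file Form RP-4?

Yes — Pablo must file Form RP-4.

Exception (a) requires that the number of days the property was let is below 118 days; but the number of days the property was let is 131 days, not below 118 days, so (a) is unavailable.
Exception (b) fails — the spare room is not part of the primary residence.
Exception (c) fails — total rental receipts for the year are $4,460, not less than $3,420.
Exception (d)'s conditions are all satisfied: rent is paid in kind; Pablo is a registered non-profit. But applying paragraphs (g)–(l): (g) operates against (d): a current Schedule E Clearance is held. (h) would limit (g) — the coverage ratio is 68%, under the 84% limit — but (i) sets (h) aside: (i) operates against (h): a current Class B Approval is held. (j) does not operate here (the space is used for personal purposes only), so (i) stands. (d) is therefore removed.
Every exception is unavailable, so the rule governs.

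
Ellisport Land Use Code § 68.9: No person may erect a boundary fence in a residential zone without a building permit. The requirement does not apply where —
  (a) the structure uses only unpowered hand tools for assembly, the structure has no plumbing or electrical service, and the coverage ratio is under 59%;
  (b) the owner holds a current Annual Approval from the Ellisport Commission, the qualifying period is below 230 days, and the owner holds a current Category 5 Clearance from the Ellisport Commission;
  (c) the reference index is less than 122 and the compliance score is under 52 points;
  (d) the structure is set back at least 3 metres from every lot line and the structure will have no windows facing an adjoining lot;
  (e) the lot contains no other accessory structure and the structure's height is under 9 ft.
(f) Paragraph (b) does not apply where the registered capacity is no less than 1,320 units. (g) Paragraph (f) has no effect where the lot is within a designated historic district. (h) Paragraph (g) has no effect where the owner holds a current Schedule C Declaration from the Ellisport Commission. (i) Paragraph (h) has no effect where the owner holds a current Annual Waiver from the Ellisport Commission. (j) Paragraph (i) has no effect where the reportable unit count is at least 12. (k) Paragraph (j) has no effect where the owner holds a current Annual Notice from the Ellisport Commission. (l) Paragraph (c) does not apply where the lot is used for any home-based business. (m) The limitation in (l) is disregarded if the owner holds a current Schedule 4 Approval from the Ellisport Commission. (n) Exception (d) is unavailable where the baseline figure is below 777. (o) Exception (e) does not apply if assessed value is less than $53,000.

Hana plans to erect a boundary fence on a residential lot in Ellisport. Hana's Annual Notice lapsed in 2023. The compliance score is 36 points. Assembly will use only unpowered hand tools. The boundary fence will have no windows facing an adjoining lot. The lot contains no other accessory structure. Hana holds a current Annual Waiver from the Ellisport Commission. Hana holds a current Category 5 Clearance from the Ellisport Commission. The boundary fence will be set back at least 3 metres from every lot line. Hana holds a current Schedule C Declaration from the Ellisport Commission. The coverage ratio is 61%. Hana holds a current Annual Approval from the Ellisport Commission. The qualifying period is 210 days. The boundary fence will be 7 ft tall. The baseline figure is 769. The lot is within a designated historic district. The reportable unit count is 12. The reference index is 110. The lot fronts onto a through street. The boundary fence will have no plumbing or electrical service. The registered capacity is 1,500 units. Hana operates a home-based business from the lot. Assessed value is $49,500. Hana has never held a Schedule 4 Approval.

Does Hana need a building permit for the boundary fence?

Yes — Hana must obtain a building permit.

Exception (a) does not apply: the coverage ratio is 61%, not under 59%.
Exception (b)'s conditions are all satisfied: a current Annual Approval is held; the qualifying period is 210 days, below the 230 days limit; a current Category 5 Clearance is held. Turning to paragraphs (f)–(k): (f) applies — the registered capacity is 1,500 units, meeting the 1,320 units threshold. (g) would limit (f) — the lot is in a historic district — but (h) sets (g) aside: (h) operates against (g): a current Schedule C Declaration is held. (i) would limit (h) — a current Annual Waiver is held — but (j) sets (i) aside: (j) operates against (i): the reportable unit count is 12, meeting the 12 threshold. (k), which would lift (j), is inapplicable — no current Annual Notice is held. So (b) is unavailable.
Exception (c): the reference index is 110, less than the 122 limit; the compliance score is 36 points, under the 52 points limit — every condition holds. However, paragraphs (l)–(m) must be considered: (l) operates against (c): a home-based business operates on the lot. (m), which would lift (l), is inapplicable — there is no Schedule 4 Approval in force. (c) is therefore removed.
Exception (d)'s conditions are all satisfied: the setback is at least 3 m on every side; no windows face an adjoining lot. However, paragraph (n) must be considered: (n) operates against (d): the baseline figure is 769, below the 777 limit. So (d) is unavailable.
Exception (e)'s conditions are all satisfied: the lot has no other accessory structure; the structure's height is 7 ft, under the 9 ft limit. But applying paragraph (o): (o) applies — assessed value is $49,500, less than the $53,000 limit. So (e) is unavailable.
None of the exceptions is available; § 68.9 applies in full.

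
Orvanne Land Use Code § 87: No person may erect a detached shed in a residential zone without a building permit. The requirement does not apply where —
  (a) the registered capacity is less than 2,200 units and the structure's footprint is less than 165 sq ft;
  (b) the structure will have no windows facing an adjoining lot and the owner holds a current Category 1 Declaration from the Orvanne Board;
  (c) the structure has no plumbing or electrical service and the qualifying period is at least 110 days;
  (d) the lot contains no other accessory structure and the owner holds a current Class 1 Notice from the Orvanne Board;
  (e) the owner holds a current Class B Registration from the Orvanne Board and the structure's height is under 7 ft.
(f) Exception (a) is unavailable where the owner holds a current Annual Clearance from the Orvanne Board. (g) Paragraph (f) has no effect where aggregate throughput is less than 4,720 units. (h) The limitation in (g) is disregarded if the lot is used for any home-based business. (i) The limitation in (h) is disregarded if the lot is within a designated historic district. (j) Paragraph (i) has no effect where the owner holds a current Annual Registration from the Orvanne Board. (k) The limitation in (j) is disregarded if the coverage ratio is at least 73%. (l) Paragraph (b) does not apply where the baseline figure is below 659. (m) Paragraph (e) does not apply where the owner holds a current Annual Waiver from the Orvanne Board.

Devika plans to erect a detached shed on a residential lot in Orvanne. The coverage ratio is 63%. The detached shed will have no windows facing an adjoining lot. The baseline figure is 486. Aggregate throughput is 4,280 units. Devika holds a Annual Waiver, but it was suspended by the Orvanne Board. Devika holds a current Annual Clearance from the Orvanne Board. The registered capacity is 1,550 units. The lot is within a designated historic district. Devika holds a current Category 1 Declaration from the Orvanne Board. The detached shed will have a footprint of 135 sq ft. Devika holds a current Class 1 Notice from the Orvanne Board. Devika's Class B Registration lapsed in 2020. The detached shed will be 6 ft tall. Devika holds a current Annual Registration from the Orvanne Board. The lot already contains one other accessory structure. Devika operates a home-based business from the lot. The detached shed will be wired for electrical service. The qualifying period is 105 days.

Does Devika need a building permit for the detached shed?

Exception (a)'s conditions are all satisfied: the registered capacity is 1,550 units, less than the 2,200 units limit; the structure's footprint is 135 sq ft, less than the 165 sq ft limit. Turning to paragraphs (f)–(k): (f) applies — a current Annual Clearance is held. (g) is engaged (aggregate throughput is 4,280 units, less than the 4,720 units limit), but is set aside by (h): (h) operates against (g): a home-based business operates on the lot. (i) applies (the lot is in a historic district), but is overridden by (j): (j) operates — a current Annual Registration is held. (k), which would lift (j), is not triggered — the coverage ratio is 63%, short of 73%. (a) is therefore removed.
Exception (b): no windows face an adjoining lot; a current Category 1 Declaration is held — every condition holds. Turning to paragraph (l): (l) is engaged — the baseline figure is 486, below the 659 limit. Exception (b) does not apply.
Exception (c) requires that the structure has no plumbing or electrical service; but electrical service is planned, so (c) is unavailable.
Exception (d) does not apply: the lot already has another accessory structure.
Exception (e) requires that the owner holds a current Class B Registration from the Orvanne Board; but there is no Class B Registration in force, so (e) is unavailable.
No exception applies. The general rule governs.

Yes — Devika must obtain a building permit.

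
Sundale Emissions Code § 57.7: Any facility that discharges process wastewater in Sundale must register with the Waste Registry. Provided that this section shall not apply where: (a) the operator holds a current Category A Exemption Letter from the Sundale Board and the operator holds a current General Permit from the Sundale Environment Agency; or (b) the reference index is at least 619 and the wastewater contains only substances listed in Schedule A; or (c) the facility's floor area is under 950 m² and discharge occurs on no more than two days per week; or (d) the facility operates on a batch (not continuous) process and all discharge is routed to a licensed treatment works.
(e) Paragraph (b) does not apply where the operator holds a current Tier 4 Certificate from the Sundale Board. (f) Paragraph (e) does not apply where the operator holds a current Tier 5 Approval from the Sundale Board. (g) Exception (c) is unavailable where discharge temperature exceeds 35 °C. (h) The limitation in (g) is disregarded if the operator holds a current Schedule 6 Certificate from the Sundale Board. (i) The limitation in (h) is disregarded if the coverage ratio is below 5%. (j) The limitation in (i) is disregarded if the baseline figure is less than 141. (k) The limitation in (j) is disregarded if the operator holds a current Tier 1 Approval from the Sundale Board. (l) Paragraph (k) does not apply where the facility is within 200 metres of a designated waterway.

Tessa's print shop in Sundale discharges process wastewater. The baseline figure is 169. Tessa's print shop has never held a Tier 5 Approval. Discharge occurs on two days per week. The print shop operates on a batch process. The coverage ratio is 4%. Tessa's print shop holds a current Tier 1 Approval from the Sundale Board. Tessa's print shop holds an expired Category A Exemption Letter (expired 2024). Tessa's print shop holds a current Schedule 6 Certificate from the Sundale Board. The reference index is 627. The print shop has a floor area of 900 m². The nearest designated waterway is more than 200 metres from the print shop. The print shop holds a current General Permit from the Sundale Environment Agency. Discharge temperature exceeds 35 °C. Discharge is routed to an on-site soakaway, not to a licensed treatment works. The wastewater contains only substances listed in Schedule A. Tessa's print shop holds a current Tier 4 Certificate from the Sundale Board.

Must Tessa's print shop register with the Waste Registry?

Yes — Tessa's print shop must register with the Waste Registry.

Exception (a) does not apply: the Category A Exemption Letter is not current.
Exception (b) is satisfied on its face — the reference index is 627, meeting the 619 threshold; the wastewater is Schedule-A-only. But applying paragraphs (e)–(f): (e) applies — a current Tier 4 Certificate is held. (f), which would lift (e), is inapplicable — the Tier 5 Approval is not current. (b) is therefore removed.
Exception (c)'s conditions are all satisfied: the facility's floor area is 900 m², under the 950 m² limit; discharge occurs on no more than two days per week. But: (g) operates against (c): discharge temperature exceeds 35 °C. (h) is triggered (a current Schedule 6 Certificate is held), but yields to (i): (i) operates against (h): the coverage ratio is 4%, below the 5% limit. (j), which would lift (i), is not engaged — the baseline figure is 169, not less than 141. So (c) is unavailable.
Exception (d) does not apply: discharge is not routed to a licensed treatment works.
None of the exceptions is available; § 57.7 applies in full.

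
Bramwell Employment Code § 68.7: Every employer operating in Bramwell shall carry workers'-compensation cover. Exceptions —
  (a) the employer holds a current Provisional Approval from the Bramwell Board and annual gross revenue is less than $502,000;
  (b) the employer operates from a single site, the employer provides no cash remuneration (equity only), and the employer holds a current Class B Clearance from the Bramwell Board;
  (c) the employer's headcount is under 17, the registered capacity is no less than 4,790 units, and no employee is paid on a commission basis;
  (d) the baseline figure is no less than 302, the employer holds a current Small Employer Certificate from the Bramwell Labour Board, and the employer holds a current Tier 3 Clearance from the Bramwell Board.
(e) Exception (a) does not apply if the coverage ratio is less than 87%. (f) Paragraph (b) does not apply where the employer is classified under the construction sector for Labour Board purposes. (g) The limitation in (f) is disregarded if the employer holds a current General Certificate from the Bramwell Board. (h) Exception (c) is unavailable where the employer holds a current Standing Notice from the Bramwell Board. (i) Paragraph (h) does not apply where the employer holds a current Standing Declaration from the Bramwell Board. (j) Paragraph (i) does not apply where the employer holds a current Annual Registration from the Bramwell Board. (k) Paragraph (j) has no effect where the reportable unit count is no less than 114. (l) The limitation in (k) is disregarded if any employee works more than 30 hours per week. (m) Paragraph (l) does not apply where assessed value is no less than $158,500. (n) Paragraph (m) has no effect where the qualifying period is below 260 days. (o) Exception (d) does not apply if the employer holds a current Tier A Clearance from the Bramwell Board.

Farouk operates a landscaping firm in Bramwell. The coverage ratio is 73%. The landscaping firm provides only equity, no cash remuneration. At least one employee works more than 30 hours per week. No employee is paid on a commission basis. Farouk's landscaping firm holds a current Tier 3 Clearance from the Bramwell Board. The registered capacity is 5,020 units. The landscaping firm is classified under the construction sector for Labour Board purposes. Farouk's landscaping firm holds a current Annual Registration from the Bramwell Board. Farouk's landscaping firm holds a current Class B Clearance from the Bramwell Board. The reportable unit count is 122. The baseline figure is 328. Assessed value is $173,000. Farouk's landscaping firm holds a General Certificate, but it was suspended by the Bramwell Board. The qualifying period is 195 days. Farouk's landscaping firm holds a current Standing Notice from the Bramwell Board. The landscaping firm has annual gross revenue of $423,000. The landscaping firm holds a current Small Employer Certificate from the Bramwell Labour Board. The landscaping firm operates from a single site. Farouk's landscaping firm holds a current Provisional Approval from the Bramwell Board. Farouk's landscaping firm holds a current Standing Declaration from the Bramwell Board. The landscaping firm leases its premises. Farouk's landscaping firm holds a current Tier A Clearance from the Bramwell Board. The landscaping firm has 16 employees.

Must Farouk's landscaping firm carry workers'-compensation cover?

All of (a)'s requirements are met (a current Provisional Approval is held; annual gross revenue is $423,000, less than the $502,000 limit). But: (e) operates against (a): the coverage ratio is 73%, less than the 87% limit. So (a) is unavailable.
Exception (b) is satisfied on its face — the employer operates from a single site; remuneration is equity-only; a current Class B Clearance is held. But: (f) operates against (b): the landscaping firm is classified under the construction sector. (g) is not engaged (there is no General Certificate in force), so (f) stands. (b) is therefore removed.
Exception (c): the employer's headcount is 16, under the 17 limit; the registered capacity is 5,020 units, meeting the 4,790 units threshold; no employee is paid on commission — every condition holds. But: (h) is triggered — a current Standing Notice is held. (i) would limit (h) — a current Standing Declaration is held — but (j) sets (i) aside: (j) operates — a current Annual Registration is held. (k) operates (the reportable unit count is 122, meeting the 114 threshold), but is itself disapplied by (l): (l) operates against (k): at least one employee exceeds 30 hours/week. (m) would limit (l) — assessed value is $173,000, meeting the $158,500 threshold — but (n) sets (m) aside: (n) is triggered — the qualifying period is 195 days, below the 260 days limit. (c) is therefore removed.
Exception (d) is satisfied on its face — the baseline figure is 328, meeting the 302 threshold; a current Small Employer Certificate is held; a current Tier 3 Clearance is held. But: (o) operates — a current Tier A Clearance is held. Exception (d) does not apply.
No exception displaces § 68.7.

Yes — Farouk's landscaping firm must carry workers'-compensation cover.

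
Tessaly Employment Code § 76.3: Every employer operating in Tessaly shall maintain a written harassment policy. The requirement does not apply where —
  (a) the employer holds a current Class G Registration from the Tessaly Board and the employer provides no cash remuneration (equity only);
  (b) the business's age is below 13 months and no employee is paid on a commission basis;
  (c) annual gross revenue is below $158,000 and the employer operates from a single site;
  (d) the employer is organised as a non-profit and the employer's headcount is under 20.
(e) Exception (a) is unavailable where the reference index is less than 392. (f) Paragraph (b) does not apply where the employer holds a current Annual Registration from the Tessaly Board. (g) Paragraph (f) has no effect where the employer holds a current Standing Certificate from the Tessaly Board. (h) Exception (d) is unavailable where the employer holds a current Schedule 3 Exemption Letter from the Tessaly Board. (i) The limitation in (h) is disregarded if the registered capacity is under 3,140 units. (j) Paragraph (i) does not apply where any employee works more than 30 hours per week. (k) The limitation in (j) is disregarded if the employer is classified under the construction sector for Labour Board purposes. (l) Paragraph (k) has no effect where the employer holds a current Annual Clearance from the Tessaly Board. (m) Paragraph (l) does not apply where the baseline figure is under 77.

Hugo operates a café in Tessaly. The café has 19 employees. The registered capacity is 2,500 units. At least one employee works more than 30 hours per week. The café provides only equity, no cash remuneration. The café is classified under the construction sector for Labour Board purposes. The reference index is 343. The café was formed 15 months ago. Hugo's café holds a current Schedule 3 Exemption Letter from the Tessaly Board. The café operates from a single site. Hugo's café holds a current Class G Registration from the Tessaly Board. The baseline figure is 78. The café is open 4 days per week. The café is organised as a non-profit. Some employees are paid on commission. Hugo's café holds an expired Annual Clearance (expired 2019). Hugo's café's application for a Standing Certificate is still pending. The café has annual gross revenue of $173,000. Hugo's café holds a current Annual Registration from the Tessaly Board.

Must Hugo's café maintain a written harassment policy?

Exception (a)'s conditions are all satisfied: a current Class G Registration is held; remuneration is equity-only. But: (e) is engaged — the reference index is 343, less than the 392 limit. Exception (a) does not apply.
Exception (b) fails — the business's age is 15 months, not below 13 months.
Exception (c) fails — annual gross revenue is $173,000, not below $158,000.
Exception (d) is satisfied on its face — the employer is a non-profit; the employer's headcount is 19, under the 20 limit. As to paragraphs (h)–(m): (h) would limit (d) — a current Schedule 3 Exemption Letter is held — but (i) sets (h) aside: (i) applies — the registered capacity is 2,500 units, under the 3,140 units limit. (j) would limit (i) — at least one employee exceeds 30 hours/week — but (k) sets (j) aside: (k) is triggered — the café is classified under the construction sector. (l) is not engaged (there is no Annual Clearance in force), so (k) stands. Exception (d) stands.

No — exception (d) applies; Hugo's café is not required to maintain a written harassment policy.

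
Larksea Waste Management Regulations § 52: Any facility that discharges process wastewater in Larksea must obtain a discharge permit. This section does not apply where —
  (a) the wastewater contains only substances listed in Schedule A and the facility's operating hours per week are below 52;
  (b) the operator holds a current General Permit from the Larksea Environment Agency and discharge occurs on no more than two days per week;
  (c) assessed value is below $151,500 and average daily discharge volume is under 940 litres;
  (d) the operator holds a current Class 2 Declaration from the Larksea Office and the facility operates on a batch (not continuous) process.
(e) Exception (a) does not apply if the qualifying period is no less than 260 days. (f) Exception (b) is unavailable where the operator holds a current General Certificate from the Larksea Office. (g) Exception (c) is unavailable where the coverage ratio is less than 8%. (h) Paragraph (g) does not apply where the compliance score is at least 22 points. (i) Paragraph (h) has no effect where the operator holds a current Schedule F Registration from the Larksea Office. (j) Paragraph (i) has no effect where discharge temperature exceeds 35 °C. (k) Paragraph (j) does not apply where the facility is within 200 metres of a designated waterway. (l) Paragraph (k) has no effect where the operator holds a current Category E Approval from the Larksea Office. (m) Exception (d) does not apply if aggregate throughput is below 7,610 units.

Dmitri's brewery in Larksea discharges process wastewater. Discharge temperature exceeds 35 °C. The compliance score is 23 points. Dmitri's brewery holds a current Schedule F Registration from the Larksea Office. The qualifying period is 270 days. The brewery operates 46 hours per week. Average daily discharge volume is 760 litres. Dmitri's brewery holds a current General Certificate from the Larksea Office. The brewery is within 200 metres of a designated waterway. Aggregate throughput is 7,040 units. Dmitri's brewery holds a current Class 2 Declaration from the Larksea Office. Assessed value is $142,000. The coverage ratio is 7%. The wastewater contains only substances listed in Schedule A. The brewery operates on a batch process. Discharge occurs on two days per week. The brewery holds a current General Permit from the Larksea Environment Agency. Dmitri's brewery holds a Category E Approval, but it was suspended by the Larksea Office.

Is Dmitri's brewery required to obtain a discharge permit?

Exception (a) is satisfied on its face — the wastewater is Schedule-A-only; the facility's operating hours per week are 46, below the 52 limit. However, paragraph (e) must be considered: (e) is triggered — the qualifying period is 270 days, meeting the 260 days threshold. (a) is therefore removed.
Exception (b): a current General Permit is held; discharge occurs on no more than two days per week — every condition holds. But: (f) applies — a current General Certificate is held. So (b) is unavailable.
Exception (c)'s conditions are all satisfied: assessed value is $142,000, below the $151,500 limit; average daily discharge volume is 760 litres, under the 940 litres limit. However, paragraphs (g)–(l) must be considered: (g) operates against (c): the coverage ratio is 7%, less than the 8% limit. (h) operates (the compliance score is 23 points, meeting the 22 points threshold), but yields to (i): (i) is triggered — a current Schedule F Registration is held. (j) operates (discharge temperature exceeds 35 °C), but yields to (k): (k) is engaged — the brewery is within 200 m of a designated waterway. (l) does not operate here (the Category E Approval is not current), so (k) stands. So (c) is unavailable.
Exception (d)'s conditions are all satisfied: a current Class 2 Declaration is held; the facility operates on a batch process. Turning to paragraph (m): (m) operates against (d): aggregate throughput is 7,040 units, below the 7,610 units limit. Exception (d) does not apply.
No exception applies. The general rule governs.

Yes — Dmitri's brewery must obtain a discharge permit.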